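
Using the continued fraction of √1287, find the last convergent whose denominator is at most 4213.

√1287 = [35; 1, 6, 1, 70, …] (period length 4).
Convergents:
  p_0/q_0 = 35/1
  p_1/q_1 = 36/1
  p_2/q_2 = 251/7
  p_3/q_3 = 287/8
  p_4/q_4 = 20341/567
  p_5/q_5 = 20628/575
  p_6/q_6 = 144109/4017
  p_7/q_7 = 164737/4592
q_6 = 4017 ≤ 4213 < 4592 = q_7, so the answer is 144109/4017.

144109/4017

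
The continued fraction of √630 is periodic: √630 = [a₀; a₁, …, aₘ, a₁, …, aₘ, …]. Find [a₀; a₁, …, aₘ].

[25; 10, 50]

a₀ = ⌊√630⌋ = 25.
With m₀=0, d₀=1 and mₖ₊₁ = dₖaₖ − mₖ, dₖ₊₁ = (n − mₖ₊₁²)/dₖ, aₖ₊₁ = ⌊(a₀+mₖ₊₁)/dₖ₊₁⌋:
  k=1: m=25, d=5, a=10
  k=2: m=25, d=1, a=50
d=1 and a=2a₀=50 at k=2, so the next step gives (m, d) = (25, 5) again — its k=1 value — and the period has length 2.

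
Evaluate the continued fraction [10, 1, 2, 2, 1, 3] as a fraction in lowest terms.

Fold from the inside: start with 3/1.
  1 + 1/3 = 4/3
  2 + 3/4 = 11/4
  2 + 4/11 = 26/11
  1 + 11/26 = 37/26
  10 + 26/37 = 396/37

396/37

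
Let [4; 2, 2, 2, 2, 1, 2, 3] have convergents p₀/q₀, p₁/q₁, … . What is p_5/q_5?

Using pₖ = aₖpₖ₋₁ + pₖ₋₂, qₖ = aₖqₖ₋₁ + qₖ₋₂ (with p₋₁=1, p₋₂=0, q₋₁=0, q₋₂=1):
  k=0: a=4, p=4, q=1
  k=1: a=2, p=9, q=2
  k=2: a=2, p=22, q=5
  k=3: a=2, p=53, q=12
  k=4: a=2, p=128, q=29
  k=5: a=1, p=181, q=41

181/41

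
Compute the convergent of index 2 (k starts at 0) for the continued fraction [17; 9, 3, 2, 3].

Using pₖ = aₖpₖ₋₁ + pₖ₋₂, qₖ = aₖqₖ₋₁ + qₖ₋₂ (with p₋₁=1, p₋₂=0, q₋₁=0, q₋₂=1):
  k=0: a=17, p=17, q=1
  k=1: a=9, p=154, q=9
  k=2: a=3, p=479, q=28

479/28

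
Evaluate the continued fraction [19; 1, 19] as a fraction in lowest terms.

399/20

Using pₖ = aₖpₖ₋₁ + pₖ₋₂ and qₖ = aₖqₖ₋₁ + qₖ₋₂:
  k=0: a=19, p=19, q=1
  k=1: a=1, p=20, q=1
  k=2: a=19, p=399, q=20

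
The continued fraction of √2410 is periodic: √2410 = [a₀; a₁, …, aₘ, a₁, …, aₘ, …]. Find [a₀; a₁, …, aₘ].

[49; 10, 1, 8, 1, 10, 98]

a₀ = ⌊√2410⌋ = 49.
With m₀=0, d₀=1 and mₖ₊₁ = dₖaₖ − mₖ, dₖ₊₁ = (n − mₖ₊₁²)/dₖ, aₖ₊₁ = ⌊(a₀+mₖ₊₁)/dₖ₊₁⌋:
  k=1: m=49, d=9, a=10
  k=2: m=41, d=81, a=1
  k=3: m=40, d=10, a=8
  k=4: m=40, d=81, a=1
  k=5: m=41, d=9, a=10
  k=6: m=49, d=1, a=98
d=1 and a=2a₀=98 at k=6, so the next step gives (m, d) = (49, 9) again — its k=1 value — and the period has length 6.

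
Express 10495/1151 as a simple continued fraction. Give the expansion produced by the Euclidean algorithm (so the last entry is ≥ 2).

10495 = 9×1151 + 136
1151 = 8×136 + 63
136 = 2×63 + 10
63 = 6×10 + 3
10 = 3×3 + 1
3 = 3×1 + 0  (stop)
So 10495/1151 = [9; 8, 2, 6, 3, 3].

[9; 8, 2, 6, 3, 3]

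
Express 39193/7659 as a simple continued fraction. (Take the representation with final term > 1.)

[5; 8, 1, 1, 8, 7, 2, 3]

39193 = 5×7659 + 898
7659 = 8×898 + 475
898 = 1×475 + 423
475 = 1×423 + 52
423 = 8×52 + 7
52 = 7×7 + 3
7 = 2×3 + 1
3 = 3×1 + 0  (stop)
So 39193/7659 = [5; 8, 1, 1, 8, 7, 2, 3].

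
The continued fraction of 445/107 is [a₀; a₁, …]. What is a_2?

445 = 4·107 + 17   →  a_0 = 4
107 = 6·17 + 5   →  a_1 = 6
17 = 3·5 + 2   →  a_2 = 3

3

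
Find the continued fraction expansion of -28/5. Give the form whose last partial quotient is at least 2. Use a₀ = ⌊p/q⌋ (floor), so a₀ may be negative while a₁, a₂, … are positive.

[-6; 2, 2]

-28 = -6×5 + 2
5 = 2×2 + 1
2 = 2×1 + 0  (stop)
So -28/5 = [-6; 2, 2].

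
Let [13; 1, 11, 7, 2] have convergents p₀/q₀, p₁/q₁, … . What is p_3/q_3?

Using pₖ = aₖpₖ₋₁ + pₖ₋₂, qₖ = aₖqₖ₋₁ + qₖ₋₂ (with p₋₁=1, p₋₂=0, q₋₁=0, q₋₂=1):
  k=0: a=13, p=13, q=1
  k=1: a=1, p=14, q=1
  k=2: a=11, p=167, q=12
  k=3: a=7, p=1183, q=85

1183/85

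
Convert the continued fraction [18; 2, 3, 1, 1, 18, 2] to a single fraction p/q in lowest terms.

11247/610

Fold from the inside: start with 2/1.
  18 + 1/2 = 37/2
  1 + 2/37 = 39/37
  1 + 37/39 = 76/39
  3 + 39/76 = 267/76
  2 + 76/267 = 610/267
  18 + 267/610 = 11247/610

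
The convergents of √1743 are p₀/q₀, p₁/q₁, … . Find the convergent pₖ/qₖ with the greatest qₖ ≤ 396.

13986/335

√1743 = [41; 1, 2, 1, 82, …] (period length 4).
Convergents:
  p_0/q_0 = 41/1
  p_1/q_1 = 42/1
  p_2/q_2 = 125/3
  p_3/q_3 = 167/4
  p_4/q_4 = 13819/331
  p_5/q_5 = 13986/335
  p_6/q_6 = 41791/1001
q_5 = 335 ≤ 396 < 1001 = q_6, so the answer is 13986/335.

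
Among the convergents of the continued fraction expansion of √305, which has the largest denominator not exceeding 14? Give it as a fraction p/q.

227/13

√305 = [17; 2, 6, 2, 34, …] (period length 4).
Convergents:
  p_0/q_0 = 17/1
  p_1/q_1 = 35/2
  p_2/q_2 = 227/13
  p_3/q_3 = 489/28
q_2 = 13 ≤ 14 < 28 = q_3, so the answer is 227/13.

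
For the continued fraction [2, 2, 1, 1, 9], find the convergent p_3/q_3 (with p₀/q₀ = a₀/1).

12/5

Using pₖ = aₖpₖ₋₁ + pₖ₋₂, qₖ = aₖqₖ₋₁ + qₖ₋₂ (with p₋₁=1, p₋₂=0, q₋₁=0, q₋₂=1):
  k=0: a=2, p=2, q=1
  k=1: a=2, p=5, q=2
  k=2: a=1, p=7, q=3
  k=3: a=1, p=12, q=5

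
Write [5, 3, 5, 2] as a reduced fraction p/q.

186/35

Fold from the inside: start with 2/1.
  5 + 1/2 = 11/2
  3 + 2/11 = 35/11
  5 + 11/35 = 186/35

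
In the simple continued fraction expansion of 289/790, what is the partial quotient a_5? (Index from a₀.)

3

289 = 0·790 + 289   →  a_0 = 0
790 = 2·289 + 212   →  a_1 = 2
289 = 1·212 + 77   →  a_2 = 1
212 = 2·77 + 58   →  a_3 = 2
77 = 1·58 + 19   →  a_4 = 1
58 = 3·19 + 1   →  a_5 = 3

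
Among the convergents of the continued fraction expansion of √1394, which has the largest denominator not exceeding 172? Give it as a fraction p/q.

4219/113

√1394 = [37; 2, 1, 36, 1, 2, 74, …] (period length 6).
Convergents:
  p_0/q_0 = 37/1
  p_1/q_1 = 75/2
  p_2/q_2 = 112/3
  p_3/q_3 = 4107/110
  p_4/q_4 = 4219/113
  p_5/q_5 = 12545/336
q_4 = 113 ≤ 172 < 336 = q_5, so the answer is 4219/113.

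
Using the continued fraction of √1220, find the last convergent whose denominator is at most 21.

√1220 = [34; 1, 12, 1, 68, …] (period length 4).
Convergents:
  p_0/q_0 = 34/1
  p_1/q_1 = 35/1
  p_2/q_2 = 454/13
  p_3/q_3 = 489/14
  p_4/q_4 = 33706/965
q_3 = 14 ≤ 21 < 965 = q_4, so the answer is 489/14.

489/14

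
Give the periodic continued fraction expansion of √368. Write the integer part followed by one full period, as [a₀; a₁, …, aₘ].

a₀ = ⌊√368⌋ = 19.

[19; 5, 2, 5, 38]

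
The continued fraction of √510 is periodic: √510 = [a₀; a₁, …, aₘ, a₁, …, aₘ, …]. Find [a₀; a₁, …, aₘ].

a₀ = ⌊√510⌋ = 22.

[22; 1, 1, 2, 1, 1, 44]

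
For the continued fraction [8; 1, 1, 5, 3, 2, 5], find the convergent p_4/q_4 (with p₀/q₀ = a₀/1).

Using pₖ = aₖpₖ₋₁ + pₖ₋₂, qₖ = aₖqₖ₋₁ + qₖ₋₂ (with p₋₁=1, p₋₂=0, q₋₁=0, q₋₂=1):
  k=0: a=8, p=8, q=1
  k=1: a=1, p=9, q=1
  k=2: a=1, p=17, q=2
  k=3: a=5, p=94, q=11
  k=4: a=3, p=299, q=35

299/35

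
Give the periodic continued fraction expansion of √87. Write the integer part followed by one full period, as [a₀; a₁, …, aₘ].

[9; 3, 18]

a₀ = ⌊√87⌋ = 9.
With m₀=0, d₀=1 and mₖ₊₁ = dₖaₖ − mₖ, dₖ₊₁ = (n − mₖ₊₁²)/dₖ, aₖ₊₁ = ⌊(a₀+mₖ₊₁)/dₖ₊₁⌋:
  k=1: m=9, d=6, a=3
  k=2: m=9, d=1, a=18
d=1 and a=2a₀=18 at k=2, so the next step gives (m, d) = (9, 6) again — its k=1 value — and the period has length 2.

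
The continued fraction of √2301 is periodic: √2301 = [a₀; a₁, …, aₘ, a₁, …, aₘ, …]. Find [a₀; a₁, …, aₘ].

a₀ = ⌊√2301⌋ = 47.
With m₀=0, d₀=1 and mₖ₊₁ = dₖaₖ − mₖ, dₖ₊₁ = (n − mₖ₊₁²)/dₖ, aₖ₊₁ = ⌊(a₀+mₖ₊₁)/dₖ₊₁⌋:
  k=1: m=47, d=92, a=1
  k=2: m=45, d=3, a=30
  k=3: m=45, d=92, a=1
  k=4: m=47, d=1, a=94
d=1 and a=2a₀=94 at k=4, so the next step gives (m, d) = (47, 92) again — its k=1 value — and the period has length 4.

[47; 1, 30, 1, 94]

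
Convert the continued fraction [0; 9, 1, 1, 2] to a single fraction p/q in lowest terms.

Fold from the inside: start with 2/1.
  1 + 1/2 = 3/2
  1 + 2/3 = 5/3
  9 + 3/5 = 48/5
  0 + 5/48 = 5/48

5/48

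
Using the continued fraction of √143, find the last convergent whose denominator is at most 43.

287/24

√143 = [11; 1, 22, …] (period length 2).
Convergents:
  p_0/q_0 = 11/1
  p_1/q_1 = 12/1
  p_2/q_2 = 275/23
  p_3/q_3 = 287/24
  p_4/q_4 = 6589/551
q_3 = 24 ≤ 43 < 551 = q_4, so the answer is 287/24.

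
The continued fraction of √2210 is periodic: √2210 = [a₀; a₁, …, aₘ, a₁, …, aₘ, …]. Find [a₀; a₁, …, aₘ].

a₀ = ⌊√2210⌋ = 47.
With m₀=0, d₀=1 and mₖ₊₁ = dₖaₖ − mₖ, dₖ₊₁ = (n − mₖ₊₁²)/dₖ, aₖ₊₁ = ⌊(a₀+mₖ₊₁)/dₖ₊₁⌋:
  k=1: m=47, d=1, a=94
d=1 and a=2a₀=94 at k=1, so the next step gives (m, d) = (47, 1) again — its k=1 value — and the period has length 1.

[47; 94]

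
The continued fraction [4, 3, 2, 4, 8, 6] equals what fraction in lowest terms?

6697/1561

Using pₖ = aₖpₖ₋₁ + pₖ₋₂ and qₖ = aₖqₖ₋₁ + qₖ₋₂:
  k=0: a=4, p=4, q=1
  k=1: a=3, p=13, q=3
  k=2: a=2, p=30, q=7
  k=3: a=4, p=133, q=31
  k=4: a=8, p=1094, q=255
  k=5: a=6, p=6697, q=1561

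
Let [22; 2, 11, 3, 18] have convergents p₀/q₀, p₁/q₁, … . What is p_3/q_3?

Using pₖ = aₖpₖ₋₁ + pₖ₋₂, qₖ = aₖqₖ₋₁ + qₖ₋₂ (with p₋₁=1, p₋₂=0, q₋₁=0, q₋₂=1):
  k=0: a=22, p=22, q=1
  k=1: a=2, p=45, q=2
  k=2: a=11, p=517, q=23
  k=3: a=3, p=1596, q=71

1596/71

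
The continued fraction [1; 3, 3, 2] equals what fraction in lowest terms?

Using pₖ = aₖpₖ₋₁ + pₖ₋₂ and qₖ = aₖqₖ₋₁ + qₖ₋₂:
  k=0: a=1, p=1, q=1
  k=1: a=3, p=4, q=3
  k=2: a=3, p=13, q=10
  k=3: a=2, p=30, q=23

30/23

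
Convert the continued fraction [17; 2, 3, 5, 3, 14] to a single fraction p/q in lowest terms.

Fold from the inside: start with 14/1.
  3 + 1/14 = 43/14
  5 + 14/43 = 229/43
  3 + 43/229 = 730/229
  2 + 229/730 = 1689/730
  17 + 730/1689 = 29443/1689

29443/1689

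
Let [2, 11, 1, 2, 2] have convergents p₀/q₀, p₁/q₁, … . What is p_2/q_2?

25/12

Using pₖ = aₖpₖ₋₁ + pₖ₋₂, qₖ = aₖqₖ₋₁ + qₖ₋₂ (with p₋₁=1, p₋₂=0, q₋₁=0, q₋₂=1):
  k=0: a=2, p=2, q=1
  k=1: a=11, p=23, q=11
  k=2: a=1, p=25, q=12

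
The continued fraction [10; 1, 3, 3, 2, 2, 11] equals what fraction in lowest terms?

8969/833

Fold from the inside: start with 11/1.
  2 + 1/11 = 23/11
  2 + 11/23 = 57/23
  3 + 23/57 = 194/57
  3 + 57/194 = 639/194
  1 + 194/639 = 833/639
  10 + 639/833 = 8969/833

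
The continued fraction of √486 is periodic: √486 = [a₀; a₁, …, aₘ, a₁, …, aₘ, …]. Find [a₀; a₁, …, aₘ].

[22; 22, 44]

a₀ = ⌊√486⌋ = 22.
With m₀=0, d₀=1 and mₖ₊₁ = dₖaₖ − mₖ, dₖ₊₁ = (n − mₖ₊₁²)/dₖ, aₖ₊₁ = ⌊(a₀+mₖ₊₁)/dₖ₊₁⌋:
  k=1: m=22, d=2, a=22
  k=2: m=22, d=1, a=44
d=1 and a=2a₀=44 at k=2, so the next step gives (m, d) = (22, 2) again — its k=1 value — and the period has length 2.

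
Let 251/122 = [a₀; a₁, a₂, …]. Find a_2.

2

251 = 2·122 + 7   →  a_0 = 2
122 = 17·7 + 3   →  a_1 = 17
7 = 2·3 + 1   →  a_2 = 2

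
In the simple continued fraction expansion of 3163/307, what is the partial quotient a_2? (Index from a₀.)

3

3163 = 10·307 + 93   →  a_0 = 10
307 = 3·93 + 28   →  a_1 = 3
93 = 3·28 + 9   →  a_2 = 3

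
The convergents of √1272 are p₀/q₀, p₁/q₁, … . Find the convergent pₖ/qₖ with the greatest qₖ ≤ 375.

7668/215

√1272 = [35; 1, 1, 1, 70, …] (period length 4).
Convergents:
  p_0/q_0 = 35/1
  p_1/q_1 = 36/1
  p_2/q_2 = 71/2
  p_3/q_3 = 107/3
  p_4/q_4 = 7561/212
  p_5/q_5 = 7668/215
  p_6/q_6 = 15229/427
q_5 = 215 ≤ 375 < 427 = q_6, so the answer is 7668/215.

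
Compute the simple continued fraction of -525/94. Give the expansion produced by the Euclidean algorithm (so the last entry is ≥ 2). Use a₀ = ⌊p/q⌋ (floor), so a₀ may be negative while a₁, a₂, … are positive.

[-6; 2, 2, 2, 3, 2]

-525 = -6·94 + 39
94 = 2·39 + 16
39 = 2·16 + 7
16 = 2·7 + 2
7 = 3·2 + 1
2 = 2·1 + 0  (stop)
So -525/94 = [-6; 2, 2, 2, 3, 2].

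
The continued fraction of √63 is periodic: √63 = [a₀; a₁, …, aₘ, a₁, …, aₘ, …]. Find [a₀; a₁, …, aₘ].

[7; 1, 14]

a₀ = ⌊√63⌋ = 7.
With m₀=0, d₀=1 and mₖ₊₁ = dₖaₖ − mₖ, dₖ₊₁ = (n − mₖ₊₁²)/dₖ, aₖ₊₁ = ⌊(a₀+mₖ₊₁)/dₖ₊₁⌋:
  k=1: m=7, d=14, a=1
  k=2: m=7, d=1, a=14
d=1 and a=2a₀=14 at k=2, so the next step gives (m, d) = (7, 14) again — its k=1 value — and the period has length 2.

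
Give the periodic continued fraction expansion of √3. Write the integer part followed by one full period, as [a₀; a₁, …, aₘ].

a₀ = ⌊√3⌋ = 1.
With m₀=0, d₀=1 and mₖ₊₁ = dₖaₖ − mₖ, dₖ₊₁ = (n − mₖ₊₁²)/dₖ, aₖ₊₁ = ⌊(a₀+mₖ₊₁)/dₖ₊₁⌋:
  k=1: m=1, d=2, a=1
  k=2: m=1, d=1, a=2
d=1 and a=2a₀=2 at k=2, so the next step gives (m, d) = (1, 2) again — its k=1 value — and the period has length 2.

[1; 1, 2]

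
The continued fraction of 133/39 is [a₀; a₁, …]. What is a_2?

133 = 3·39 + 16   →  a_0 = 3
39 = 2·16 + 7   →  a_1 = 2
16 = 2·7 + 2   →  a_2 = 2

2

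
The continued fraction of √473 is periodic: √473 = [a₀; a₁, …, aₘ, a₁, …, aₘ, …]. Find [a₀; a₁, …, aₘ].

[21; 1, 2, 1, 42]

a₀ = ⌊√473⌋ = 21.
With m₀=0, d₀=1 and mₖ₊₁ = dₖaₖ − mₖ, dₖ₊₁ = (n − mₖ₊₁²)/dₖ, aₖ₊₁ = ⌊(a₀+mₖ₊₁)/dₖ₊₁⌋:
  k=1: m=21, d=32, a=1
  k=2: m=11, d=11, a=2
  k=3: m=11, d=32, a=1
  k=4: m=21, d=1, a=42
d=1 and a=2a₀=42 at k=4, so the next step gives (m, d) = (21, 32) again — its k=1 value — and the period has length 4.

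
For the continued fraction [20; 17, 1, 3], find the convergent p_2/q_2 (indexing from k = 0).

Using pₖ = aₖpₖ₋₁ + pₖ₋₂, qₖ = aₖqₖ₋₁ + qₖ₋₂ (with p₋₁=1, p₋₂=0, q₋₁=0, q₋₂=1):
  k=0: a=20, p=20, q=1
  k=1: a=17, p=341, q=17
  k=2: a=1, p=361, q=18

361/18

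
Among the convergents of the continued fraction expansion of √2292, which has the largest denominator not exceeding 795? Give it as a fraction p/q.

√2292 = [47; 1, 6, 1, 94, …] (period length 4).
Convergents:
  p_0/q_0 = 47/1
  p_1/q_1 = 48/1
  p_2/q_2 = 335/7
  p_3/q_3 = 383/8
  p_4/q_4 = 36337/759
  p_5/q_5 = 36720/767
  p_6/q_6 = 256657/5361
q_5 = 767 ≤ 795 < 5361 = q_6, so the answer is 36720/767.

36720/767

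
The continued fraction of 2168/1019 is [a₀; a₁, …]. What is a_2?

2168 = 2·1019 + 130   →  a_0 = 2
1019 = 7·130 + 109   →  a_1 = 7
130 = 1·109 + 21   →  a_2 = 1

1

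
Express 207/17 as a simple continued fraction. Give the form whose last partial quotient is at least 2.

[12; 5, 1, 2]

207 = 12*17 + 3
17 = 5*3 + 2
3 = 1*2 + 1
2 = 2*1 + 0  (stop)
So 207/17 = [12; 5, 1, 2].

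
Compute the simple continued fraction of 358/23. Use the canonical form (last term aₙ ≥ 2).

358 = 15×23 + 13
23 = 1×13 + 10
13 = 1×10 + 3
10 = 3×3 + 1
3 = 3×1 + 0  (stop)
So 358/23 = [15; 1, 1, 3, 3].

[15; 1, 1, 3, 3]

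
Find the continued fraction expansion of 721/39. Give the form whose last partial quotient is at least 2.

721 = 18·39 + 19
39 = 2·19 + 1
19 = 19·1 + 0  (stop)
So 721/39 = [18; 2, 19].

[18; 2, 19]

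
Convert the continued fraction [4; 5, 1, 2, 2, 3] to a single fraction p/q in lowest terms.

572/137

Using pₖ = aₖpₖ₋₁ + pₖ₋₂ and qₖ = aₖqₖ₋₁ + qₖ₋₂:
  k=0: a=4, p=4, q=1
  k=1: a=5, p=21, q=5
  k=2: a=1, p=25, q=6
  k=3: a=2, p=71, q=17
  k=4: a=2, p=167, q=40
  k=5: a=3, p=572, q=137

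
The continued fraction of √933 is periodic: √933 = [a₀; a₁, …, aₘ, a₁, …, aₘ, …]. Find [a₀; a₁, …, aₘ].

a₀ = ⌊√933⌋ = 30.
With m₀=0, d₀=1 and mₖ₊₁ = dₖaₖ − mₖ, dₖ₊₁ = (n − mₖ₊₁²)/dₖ, aₖ₊₁ = ⌊(a₀+mₖ₊₁)/dₖ₊₁⌋:
  k=1: m=30, d=33, a=1
  k=2: m=3, d=28, a=1
  k=3: m=25, d=11, a=5
  k=4: m=30, d=3, a=20
  k=5: m=30, d=11, a=5
  k=6: m=25, d=28, a=1
  k=7: m=3, d=33, a=1
  k=8: m=30, d=1, a=60
d=1 and a=2a₀=60 at k=8, so the next step gives (m, d) = (30, 33) again — its k=1 value — and the period has length 8.

[30; 1, 1, 5, 20, 5, 1, 1, 60]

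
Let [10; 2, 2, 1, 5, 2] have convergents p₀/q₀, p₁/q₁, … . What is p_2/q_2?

52/5

Using pₖ = aₖpₖ₋₁ + pₖ₋₂, qₖ = aₖqₖ₋₁ + qₖ₋₂ (with p₋₁=1, p₋₂=0, q₋₁=0, q₋₂=1):
  k=0: a=10, p=10, q=1
  k=1: a=2, p=21, q=2
  k=2: a=2, p=52, q=5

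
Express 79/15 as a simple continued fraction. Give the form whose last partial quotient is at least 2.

79 = 5*15 + 4
15 = 3*4 + 3
4 = 1*3 + 1
3 = 3*1 + 0  (stop)
So 79/15 = [5; 3, 1, 3].

[5; 3, 1, 3]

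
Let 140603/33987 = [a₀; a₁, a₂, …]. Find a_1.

140603 = 4·33987 + 4655   →  a_0 = 4
33987 = 7·4655 + 1402   →  a_1 = 7

7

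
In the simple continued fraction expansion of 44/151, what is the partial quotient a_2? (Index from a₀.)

44 = 0·151 + 44   →  a_0 = 0
151 = 3·44 + 19   →  a_1 = 3
44 = 2·19 + 6   →  a_2 = 2

2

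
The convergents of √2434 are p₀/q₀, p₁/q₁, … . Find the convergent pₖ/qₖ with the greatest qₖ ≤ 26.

√2434 = [49; 2, 1, 48, 1, 2, 98, …] (period length 6).
Convergents:
  p_0/q_0 = 49/1
  p_1/q_1 = 99/2
  p_2/q_2 = 148/3
  p_3/q_3 = 7203/146
q_2 = 3 ≤ 26 < 146 = q_3, so the answer is 148/3.

148/3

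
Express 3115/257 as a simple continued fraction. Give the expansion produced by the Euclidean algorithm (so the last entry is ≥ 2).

3115 = 12·257 + 31
257 = 8·31 + 9
31 = 3·9 + 4
9 = 2·4 + 1
4 = 4·1 + 0  (stop)
So 3115/257 = [12; 8, 3, 2, 4].

[12; 8, 3, 2, 4]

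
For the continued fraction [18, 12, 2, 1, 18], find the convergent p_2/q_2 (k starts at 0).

452/25

Using pₖ = aₖpₖ₋₁ + pₖ₋₂, qₖ = aₖqₖ₋₁ + qₖ₋₂ (with p₋₁=1, p₋₂=0, q₋₁=0, q₋₂=1):
  k=0: a=18, p=18, q=1
  k=1: a=12, p=217, q=12
  k=2: a=2, p=452, q=25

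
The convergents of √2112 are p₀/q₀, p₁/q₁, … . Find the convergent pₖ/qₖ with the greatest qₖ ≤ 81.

√2112 = [45; 1, 21, 1, 90, …] (period length 4).
Convergents:
  p_0/q_0 = 45/1
  p_1/q_1 = 46/1
  p_2/q_2 = 1011/22
  p_3/q_3 = 1057/23
  p_4/q_4 = 96141/2092
q_3 = 23 ≤ 81 < 2092 = q_4, so the answer is 1057/23.

1057/23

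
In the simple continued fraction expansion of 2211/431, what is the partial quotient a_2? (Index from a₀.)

2211 = 5·431 + 56   →  a_0 = 5
431 = 7·56 + 39   →  a_1 = 7
56 = 1·39 + 17   →  a_2 = 1

1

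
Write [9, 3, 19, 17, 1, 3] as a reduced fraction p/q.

38523/4130

Using pₖ = aₖpₖ₋₁ + pₖ₋₂ and qₖ = aₖqₖ₋₁ + qₖ₋₂:
  k=0: a=9, p=9, q=1
  k=1: a=3, p=28, q=3
  k=2: a=19, p=541, q=58
  k=3: a=17, p=9225, q=989
  k=4: a=1, p=9766, q=1047
  k=5: a=3, p=38523, q=4130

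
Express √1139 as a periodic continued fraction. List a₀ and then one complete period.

a₀ = ⌊√1139⌋ = 33.
With m₀=0, d₀=1 and mₖ₊₁ = dₖaₖ − mₖ, dₖ₊₁ = (n − mₖ₊₁²)/dₖ, aₖ₊₁ = ⌊(a₀+mₖ₊₁)/dₖ₊₁⌋:
  k=1: m=33, d=50, a=1
  k=2: m=17, d=17, a=2
  k=3: m=17, d=50, a=1
  k=4: m=33, d=1, a=66
d=1 and a=2a₀=66 at k=4, so the next step gives (m, d) = (33, 50) again — its k=1 value — and the period has length 4.

[33; 1, 2, 1, 66]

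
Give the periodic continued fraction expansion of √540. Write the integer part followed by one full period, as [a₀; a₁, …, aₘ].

a₀ = ⌊√540⌋ = 23.
With m₀=0, d₀=1 and mₖ₊₁ = dₖaₖ − mₖ, dₖ₊₁ = (n − mₖ₊₁²)/dₖ, aₖ₊₁ = ⌊(a₀+mₖ₊₁)/dₖ₊₁⌋:
  k=1: m=23, d=11, a=4
  k=2: m=21, d=9, a=4
  k=3: m=15, d=35, a=1
  k=4: m=20, d=4, a=10
  k=5: m=20, d=35, a=1
  k=6: m=15, d=9, a=4
  k=7: m=21, d=11, a=4
  k=8: m=23, d=1, a=46
d=1 and a=2a₀=46 at k=8, so the next step gives (m, d) = (23, 11) again — its k=1 value — and the period has length 8.

[23; 4, 4, 1, 10, 1, 4, 4, 46]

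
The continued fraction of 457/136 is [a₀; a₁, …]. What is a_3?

457 = 3·136 + 49   →  a_0 = 3
136 = 2·49 + 38   →  a_1 = 2
49 = 1·38 + 11   →  a_2 = 1
38 = 3·11 + 5   →  a_3 = 3

3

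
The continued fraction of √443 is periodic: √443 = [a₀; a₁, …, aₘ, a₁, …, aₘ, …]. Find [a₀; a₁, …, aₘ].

a₀ = ⌊√443⌋ = 21.
With m₀=0, d₀=1 and mₖ₊₁ = dₖaₖ − mₖ, dₖ₊₁ = (n − mₖ₊₁²)/dₖ, aₖ₊₁ = ⌊(a₀+mₖ₊₁)/dₖ₊₁⌋:
  k=1: m=21, d=2, a=21
  k=2: m=21, d=1, a=42
d=1 and a=2a₀=42 at k=2, so the next step gives (m, d) = (21, 2) again — its k=1 value — and the period has length 2.

[21; 21, 42]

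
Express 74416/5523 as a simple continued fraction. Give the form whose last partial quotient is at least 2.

[13; 2, 9, 18, 16]

74416 = 13×5523 + 2617
5523 = 2×2617 + 289
2617 = 9×289 + 16
289 = 18×16 + 1
16 = 16×1 + 0  (stop)
So 74416/5523 = [13; 2, 9, 18, 16].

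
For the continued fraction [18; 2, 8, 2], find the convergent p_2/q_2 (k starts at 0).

314/17

Using pₖ = aₖpₖ₋₁ + pₖ₋₂, qₖ = aₖqₖ₋₁ + qₖ₋₂ (with p₋₁=1, p₋₂=0, q₋₁=0, q₋₂=1):
  k=0: a=18, p=18, q=1
  k=1: a=2, p=37, q=2
  k=2: a=8, p=314, q=17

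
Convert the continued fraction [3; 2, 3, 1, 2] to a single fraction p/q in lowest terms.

Fold from the inside: start with 2/1.
  1 + 1/2 = 3/2
  3 + 2/3 = 11/3
  2 + 3/11 = 25/11
  3 + 11/25 = 86/25

86/25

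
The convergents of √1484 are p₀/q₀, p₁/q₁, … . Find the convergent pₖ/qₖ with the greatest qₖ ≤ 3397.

129706/3367

√1484 = [38; 1, 1, 10, 1, 1, 76, …] (period length 6).
Convergents:
  p_0/q_0 = 38/1
  p_1/q_1 = 39/1
  p_2/q_2 = 77/2
  p_3/q_3 = 809/21
  p_4/q_4 = 886/23
  p_5/q_5 = 1695/44
  p_6/q_6 = 129706/3367
  p_7/q_7 = 131401/3411
q_6 = 3367 ≤ 3397 < 3411 = q_7, so the answer is 129706/3367.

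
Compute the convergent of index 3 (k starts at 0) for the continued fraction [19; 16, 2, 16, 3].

Using pₖ = aₖpₖ₋₁ + pₖ₋₂, qₖ = aₖqₖ₋₁ + qₖ₋₂ (with p₋₁=1, p₋₂=0, q₋₁=0, q₋₂=1):
  k=0: a=19, p=19, q=1
  k=1: a=16, p=305, q=16
  k=2: a=2, p=629, q=33
  k=3: a=16, p=10369, q=544

10369/544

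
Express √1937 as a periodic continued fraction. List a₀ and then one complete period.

[44; 88]

a₀ = ⌊√1937⌋ = 44.
With m₀=0, d₀=1 and mₖ₊₁ = dₖaₖ − mₖ, dₖ₊₁ = (n − mₖ₊₁²)/dₖ, aₖ₊₁ = ⌊(a₀+mₖ₊₁)/dₖ₊₁⌋:
  k=1: m=44, d=1, a=88
d=1 and a=2a₀=88 at k=1, so the next step gives (m, d) = (44, 1) again — its k=1 value — and the period has length 1.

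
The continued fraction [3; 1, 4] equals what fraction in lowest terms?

Using pₖ = aₖpₖ₋₁ + pₖ₋₂ and qₖ = aₖqₖ₋₁ + qₖ₋₂:
  k=0: a=3, p=3, q=1
  k=1: a=1, p=4, q=1
  k=2: a=4, p=19, q=5

19/5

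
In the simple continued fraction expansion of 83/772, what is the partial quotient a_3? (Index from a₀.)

3

83 = 0·772 + 83   →  a_0 = 0
772 = 9·83 + 25   →  a_1 = 9
83 = 3·25 + 8   →  a_2 = 3
25 = 3·8 + 1   →  a_3 = 3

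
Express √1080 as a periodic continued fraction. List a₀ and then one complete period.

a₀ = ⌊√1080⌋ = 32.
With m₀=0, d₀=1 and mₖ₊₁ = dₖaₖ − mₖ, dₖ₊₁ = (n − mₖ₊₁²)/dₖ, aₖ₊₁ = ⌊(a₀+mₖ₊₁)/dₖ₊₁⌋:
  k=1: m=32, d=56, a=1
  k=2: m=24, d=9, a=6
  k=3: m=30, d=20, a=3
  k=4: m=30, d=9, a=6
  k=5: m=24, d=56, a=1
  k=6: m=32, d=1, a=64
d=1 and a=2a₀=64 at k=6, so the next step gives (m, d) = (32, 56) again — its k=1 value — and the period has length 6.

[32; 1, 6, 3, 6, 1, 64]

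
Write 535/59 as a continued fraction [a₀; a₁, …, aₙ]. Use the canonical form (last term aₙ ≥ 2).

535 = 9*59 + 4
59 = 14*4 + 3
4 = 1*3 + 1
3 = 3*1 + 0  (stop)
So 535/59 = [9; 14, 1, 3].

[9; 14, 1, 3]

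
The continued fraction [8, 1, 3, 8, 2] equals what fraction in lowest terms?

613/70

Fold from the inside: start with 2/1.
  8 + 1/2 = 17/2
  3 + 2/17 = 53/17
  1 + 17/53 = 70/53
  8 + 53/70 = 613/70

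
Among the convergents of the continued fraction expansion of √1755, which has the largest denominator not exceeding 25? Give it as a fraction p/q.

377/9

√1755 = [41; 1, 8, 3, 8, 1, 82, …] (period length 6).
Convergents:
  p_0/q_0 = 41/1
  p_1/q_1 = 42/1
  p_2/q_2 = 377/9
  p_3/q_3 = 1173/28
q_2 = 9 ≤ 25 < 28 = q_3, so the answer is 377/9.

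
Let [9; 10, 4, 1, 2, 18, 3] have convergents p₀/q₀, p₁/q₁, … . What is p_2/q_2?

Using pₖ = aₖpₖ₋₁ + pₖ₋₂, qₖ = aₖqₖ₋₁ + qₖ₋₂ (with p₋₁=1, p₋₂=0, q₋₁=0, q₋₂=1):
  k=0: a=9, p=9, q=1
  k=1: a=10, p=91, q=10
  k=2: a=4, p=373, q=41

373/41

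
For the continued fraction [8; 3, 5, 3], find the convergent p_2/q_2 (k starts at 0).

Using pₖ = aₖpₖ₋₁ + pₖ₋₂, qₖ = aₖqₖ₋₁ + qₖ₋₂ (with p₋₁=1, p₋₂=0, q₋₁=0, q₋₂=1):
  k=0: a=8, p=8, q=1
  k=1: a=3, p=25, q=3
  k=2: a=5, p=133, q=16

133/16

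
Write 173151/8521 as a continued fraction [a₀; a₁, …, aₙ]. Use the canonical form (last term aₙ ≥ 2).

173151 = 20*8521 + 2731
8521 = 3*2731 + 328
2731 = 8*328 + 107
328 = 3*107 + 7
107 = 15*7 + 2
7 = 3*2 + 1
2 = 2*1 + 0  (stop)
So 173151/8521 = [20; 3, 8, 3, 15, 3, 2].

[20; 3, 8, 3, 15, 3, 2]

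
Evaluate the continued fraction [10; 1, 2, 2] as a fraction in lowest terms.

Fold from the inside: start with 2/1.
  2 + 1/2 = 5/2
  1 + 2/5 = 7/5
  10 + 5/7 = 75/7

75/7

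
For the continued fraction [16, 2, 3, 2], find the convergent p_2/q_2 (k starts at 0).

115/7

Using pₖ = aₖpₖ₋₁ + pₖ₋₂, qₖ = aₖqₖ₋₁ + qₖ₋₂ (with p₋₁=1, p₋₂=0, q₋₁=0, q₋₂=1):
  k=0: a=16, p=16, q=1
  k=1: a=2, p=33, q=2
  k=2: a=3, p=115, q=7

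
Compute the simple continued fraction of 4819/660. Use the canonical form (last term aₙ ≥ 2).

[7; 3, 3, 6, 3, 3]

4819 = 7×660 + 199
660 = 3×199 + 63
199 = 3×63 + 10
63 = 6×10 + 3
10 = 3×3 + 1
3 = 3×1 + 0  (stop)
So 4819/660 = [7; 3, 3, 6, 3, 3].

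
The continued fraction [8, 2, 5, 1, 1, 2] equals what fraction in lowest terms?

Fold from the inside: start with 2/1.
  1 + 1/2 = 3/2
  1 + 2/3 = 5/3
  5 + 3/5 = 28/5
  2 + 5/28 = 61/28
  8 + 28/61 = 516/61

516/61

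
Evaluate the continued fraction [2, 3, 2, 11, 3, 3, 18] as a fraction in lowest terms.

Fold from the inside: start with 18/1.
  3 + 1/18 = 55/18
  3 + 18/55 = 183/55
  11 + 55/183 = 2068/183
  2 + 183/2068 = 4319/2068
  3 + 2068/4319 = 15025/4319
  2 + 4319/15025 = 34369/15025

34369/15025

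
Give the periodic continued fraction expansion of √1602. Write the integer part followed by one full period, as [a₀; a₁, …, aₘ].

[40; 40, 80]

a₀ = ⌊√1602⌋ = 40.
With m₀=0, d₀=1 and mₖ₊₁ = dₖaₖ − mₖ, dₖ₊₁ = (n − mₖ₊₁²)/dₖ, aₖ₊₁ = ⌊(a₀+mₖ₊₁)/dₖ₊₁⌋:
  k=1: m=40, d=2, a=40
  k=2: m=40, d=1, a=80
d=1 and a=2a₀=80 at k=2, so the next step gives (m, d) = (40, 2) again — its k=1 value — and the period has length 2.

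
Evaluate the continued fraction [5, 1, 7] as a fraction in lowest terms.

Using pₖ = aₖpₖ₋₁ + pₖ₋₂ and qₖ = aₖqₖ₋₁ + qₖ₋₂:
  k=0: a=5, p=5, q=1
  k=1: a=1, p=6, q=1
  k=2: a=7, p=47, q=8

47/8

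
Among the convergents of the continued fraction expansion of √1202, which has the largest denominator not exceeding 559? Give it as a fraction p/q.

10817/312

√1202 = [34; 1, 2, 34, 2, 1, 68, …] (period length 6).
Convergents:
  p_0/q_0 = 34/1
  p_1/q_1 = 35/1
  p_2/q_2 = 104/3
  p_3/q_3 = 3571/103
  p_4/q_4 = 7246/209
  p_5/q_5 = 10817/312
  p_6/q_6 = 742802/21425
q_5 = 312 ≤ 559 < 21425 = q_6, so the answer is 10817/312.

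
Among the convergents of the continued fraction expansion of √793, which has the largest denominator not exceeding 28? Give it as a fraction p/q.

√793 = [28; 6, 4, 6, 56, …] (period length 4).
Convergents:
  p_0/q_0 = 28/1
  p_1/q_1 = 169/6
  p_2/q_2 = 704/25
  p_3/q_3 = 4393/156
q_2 = 25 ≤ 28 < 156 = q_3, so the answer is 704/25.

704/25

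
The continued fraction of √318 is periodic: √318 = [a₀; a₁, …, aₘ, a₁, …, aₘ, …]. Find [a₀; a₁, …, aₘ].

[17; 1, 4, 1, 34]

a₀ = ⌊√318⌋ = 17.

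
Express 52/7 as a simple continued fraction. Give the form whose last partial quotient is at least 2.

52 = 7*7 + 3
7 = 2*3 + 1
3 = 3*1 + 0  (stop)
So 52/7 = [7; 2, 3].

[7; 2, 3]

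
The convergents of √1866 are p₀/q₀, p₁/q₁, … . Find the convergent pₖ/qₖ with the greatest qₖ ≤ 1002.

√1866 = [43; 5, 14, 5, 86, …] (period length 4).
Convergents:
  p_0/q_0 = 43/1
  p_1/q_1 = 216/5
  p_2/q_2 = 3067/71
  p_3/q_3 = 15551/360
  p_4/q_4 = 1340453/31031
q_3 = 360 ≤ 1002 < 31031 = q_4, so the answer is 15551/360.

15551/360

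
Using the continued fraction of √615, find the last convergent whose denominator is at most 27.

√615 = [24; 1, 3, 1, 48, …] (period length 4).
Convergents:
  p_0/q_0 = 24/1
  p_1/q_1 = 25/1
  p_2/q_2 = 99/4
  p_3/q_3 = 124/5
  p_4/q_4 = 6051/244
q_3 = 5 ≤ 27 < 244 = q_4, so the answer is 124/5.

124/5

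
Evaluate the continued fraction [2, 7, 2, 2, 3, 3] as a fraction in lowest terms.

886/415

Using pₖ = aₖpₖ₋₁ + pₖ₋₂ and qₖ = aₖqₖ₋₁ + qₖ₋₂:
  k=0: a=2, p=2, q=1
  k=1: a=7, p=15, q=7
  k=2: a=2, p=32, q=15
  k=3: a=2, p=79, q=37
  k=4: a=3, p=269, q=126
  k=5: a=3, p=886, q=415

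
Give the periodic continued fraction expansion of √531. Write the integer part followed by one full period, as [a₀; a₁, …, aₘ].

[23; 23, 46]

a₀ = ⌊√531⌋ = 23.
With m₀=0, d₀=1 and mₖ₊₁ = dₖaₖ − mₖ, dₖ₊₁ = (n − mₖ₊₁²)/dₖ, aₖ₊₁ = ⌊(a₀+mₖ₊₁)/dₖ₊₁⌋:
  k=1: m=23, d=2, a=23
  k=2: m=23, d=1, a=46
d=1 and a=2a₀=46 at k=2, so the next step gives (m, d) = (23, 2) again — its k=1 value — and the period has length 2.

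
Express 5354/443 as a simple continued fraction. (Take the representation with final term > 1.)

5354 = 12·443 + 38
443 = 11·38 + 25
38 = 1·25 + 13
25 = 1·13 + 12
13 = 1·12 + 1
12 = 12·1 + 0  (stop)
So 5354/443 = [12; 11, 1, 1, 1, 12].

[12; 11, 1, 1, 1, 12]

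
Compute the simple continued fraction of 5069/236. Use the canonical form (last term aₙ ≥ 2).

5069 = 21×236 + 113
236 = 2×113 + 10
113 = 11×10 + 3
10 = 3×3 + 1
3 = 3×1 + 0  (stop)
So 5069/236 = [21; 2, 11, 3, 3].

[21; 2, 11, 3, 3]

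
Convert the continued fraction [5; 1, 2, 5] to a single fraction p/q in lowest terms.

Using pₖ = aₖpₖ₋₁ + pₖ₋₂ and qₖ = aₖqₖ₋₁ + qₖ₋₂:
  k=0: a=5, p=5, q=1
  k=1: a=1, p=6, q=1
  k=2: a=2, p=17, q=3
  k=3: a=5, p=91, q=16

91/16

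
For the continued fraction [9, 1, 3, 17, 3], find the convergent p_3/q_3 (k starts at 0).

673/69

Using pₖ = aₖpₖ₋₁ + pₖ₋₂, qₖ = aₖqₖ₋₁ + qₖ₋₂ (with p₋₁=1, p₋₂=0, q₋₁=0, q₋₂=1):
  k=0: a=9, p=9, q=1
  k=1: a=1, p=10, q=1
  k=2: a=3, p=39, q=4
  k=3: a=17, p=673, q=69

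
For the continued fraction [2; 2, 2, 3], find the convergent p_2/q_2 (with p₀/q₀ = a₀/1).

Using pₖ = aₖpₖ₋₁ + pₖ₋₂, qₖ = aₖqₖ₋₁ + qₖ₋₂ (with p₋₁=1, p₋₂=0, q₋₁=0, q₋₂=1):
  k=0: a=2, p=2, q=1
  k=1: a=2, p=5, q=2
  k=2: a=2, p=12, q=5

12/5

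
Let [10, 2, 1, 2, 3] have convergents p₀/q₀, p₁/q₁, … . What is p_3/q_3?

83/8

Using pₖ = aₖpₖ₋₁ + pₖ₋₂, qₖ = aₖqₖ₋₁ + qₖ₋₂ (with p₋₁=1, p₋₂=0, q₋₁=0, q₋₂=1):
  k=0: a=10, p=10, q=1
  k=1: a=2, p=21, q=2
  k=2: a=1, p=31, q=3
  k=3: a=2, p=83, q=8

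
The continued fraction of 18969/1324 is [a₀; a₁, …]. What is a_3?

18969 = 14·1324 + 433   →  a_0 = 14
1324 = 3·433 + 25   →  a_1 = 3
433 = 17·25 + 8   →  a_2 = 17
25 = 3·8 + 1   →  a_3 = 3

3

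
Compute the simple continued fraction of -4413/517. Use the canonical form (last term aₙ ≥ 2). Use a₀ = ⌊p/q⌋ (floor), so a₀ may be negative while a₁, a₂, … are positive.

-4413 = -9×517 + 240
517 = 2×240 + 37
240 = 6×37 + 18
37 = 2×18 + 1
18 = 18×1 + 0  (stop)
So -4413/517 = [-9; 2, 6, 2, 18].

[-9; 2, 6, 2, 18]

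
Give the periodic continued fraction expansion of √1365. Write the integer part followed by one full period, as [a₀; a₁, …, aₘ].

[36; 1, 17, 2, 17, 1, 72]

a₀ = ⌊√1365⌋ = 36.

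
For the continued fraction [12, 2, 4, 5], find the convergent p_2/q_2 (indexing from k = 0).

Using pₖ = aₖpₖ₋₁ + pₖ₋₂, qₖ = aₖqₖ₋₁ + qₖ₋₂ (with p₋₁=1, p₋₂=0, q₋₁=0, q₋₂=1):
  k=0: a=12, p=12, q=1
  k=1: a=2, p=25, q=2
  k=2: a=4, p=112, q=9

112/9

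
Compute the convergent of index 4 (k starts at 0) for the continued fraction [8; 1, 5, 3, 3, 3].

557/63

Using pₖ = aₖpₖ₋₁ + pₖ₋₂, qₖ = aₖqₖ₋₁ + qₖ₋₂ (with p₋₁=1, p₋₂=0, q₋₁=0, q₋₂=1):
  k=0: a=8, p=8, q=1
  k=1: a=1, p=9, q=1
  k=2: a=5, p=53, q=6
  k=3: a=3, p=168, q=19
  k=4: a=3, p=557, q=63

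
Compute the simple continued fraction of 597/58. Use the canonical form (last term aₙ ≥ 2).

597 = 10·58 + 17
58 = 3·17 + 7
17 = 2·7 + 3
7 = 2·3 + 1
3 = 3·1 + 0  (stop)
So 597/58 = [10; 3, 2, 2, 3].

[10; 3, 2, 2, 3]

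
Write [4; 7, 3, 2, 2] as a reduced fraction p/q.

513/124

Using pₖ = aₖpₖ₋₁ + pₖ₋₂ and qₖ = aₖqₖ₋₁ + qₖ₋₂:
  k=0: a=4, p=4, q=1
  k=1: a=7, p=29, q=7
  k=2: a=3, p=91, q=22
  k=3: a=2, p=211, q=51
  k=4: a=2, p=513, q=124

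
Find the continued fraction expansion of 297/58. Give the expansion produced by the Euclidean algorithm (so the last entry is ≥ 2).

[5; 8, 3, 2]

297 = 5*58 + 7
58 = 8*7 + 2
7 = 3*2 + 1
2 = 2*1 + 0  (stop)
So 297/58 = [5; 8, 3, 2].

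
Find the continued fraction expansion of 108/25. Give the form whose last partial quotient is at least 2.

[4; 3, 8]

108 = 4·25 + 8
25 = 3·8 + 1
8 = 8·1 + 0  (stop)
So 108/25 = [4; 3, 8].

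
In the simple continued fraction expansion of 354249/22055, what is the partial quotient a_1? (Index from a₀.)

16

354249 = 16·22055 + 1369   →  a_0 = 16
22055 = 16·1369 + 151   →  a_1 = 16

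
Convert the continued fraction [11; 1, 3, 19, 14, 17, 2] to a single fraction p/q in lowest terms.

Fold from the inside: start with 2/1.
  17 + 1/2 = 35/2
  14 + 2/35 = 492/35
  19 + 35/492 = 9383/492
  3 + 492/9383 = 28641/9383
  1 + 9383/28641 = 38024/28641
  11 + 28641/38024 = 446905/38024

446905/38024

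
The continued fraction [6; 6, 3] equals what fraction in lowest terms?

117/19

Fold from the inside: start with 3/1.
  6 + 1/3 = 19/3
  6 + 3/19 = 117/19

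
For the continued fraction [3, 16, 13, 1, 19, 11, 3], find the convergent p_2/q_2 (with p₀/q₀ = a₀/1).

640/209

Using pₖ = aₖpₖ₋₁ + pₖ₋₂, qₖ = aₖqₖ₋₁ + qₖ₋₂ (with p₋₁=1, p₋₂=0, q₋₁=0, q₋₂=1):
  k=0: a=3, p=3, q=1
  k=1: a=16, p=49, q=16
  k=2: a=13, p=640, q=209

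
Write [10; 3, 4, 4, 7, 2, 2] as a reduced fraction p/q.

21649/2100

Fold from the inside: start with 2/1.
  2 + 1/2 = 5/2
  7 + 2/5 = 37/5
  4 + 5/37 = 153/37
  4 + 37/153 = 649/153
  3 + 153/649 = 2100/649
  10 + 649/2100 = 21649/2100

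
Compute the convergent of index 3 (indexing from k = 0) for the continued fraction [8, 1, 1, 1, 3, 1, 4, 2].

26/3

Using pₖ = aₖpₖ₋₁ + pₖ₋₂, qₖ = aₖqₖ₋₁ + qₖ₋₂ (with p₋₁=1, p₋₂=0, q₋₁=0, q₋₂=1):
  k=0: a=8, p=8, q=1
  k=1: a=1, p=9, q=1
  k=2: a=1, p=17, q=2
  k=3: a=1, p=26, q=3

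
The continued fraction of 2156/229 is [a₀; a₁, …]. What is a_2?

2

2156 = 9·229 + 95   →  a_0 = 9
229 = 2·95 + 39   →  a_1 = 2
95 = 2·39 + 17   →  a_2 = 2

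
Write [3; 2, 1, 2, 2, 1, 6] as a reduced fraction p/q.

Using pₖ = aₖpₖ₋₁ + pₖ₋₂ and qₖ = aₖqₖ₋₁ + qₖ₋₂:
  k=0: a=3, p=3, q=1
  k=1: a=2, p=7, q=2
  k=2: a=1, p=10, q=3
  k=3: a=2, p=27, q=8
  k=4: a=2, p=64, q=19
  k=5: a=1, p=91, q=27
  k=6: a=6, p=610, q=181

610/181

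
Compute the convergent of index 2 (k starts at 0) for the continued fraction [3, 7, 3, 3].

Using pₖ = aₖpₖ₋₁ + pₖ₋₂, qₖ = aₖqₖ₋₁ + qₖ₋₂ (with p₋₁=1, p₋₂=0, q₋₁=0, q₋₂=1):
  k=0: a=3, p=3, q=1
  k=1: a=7, p=22, q=7
  k=2: a=3, p=69, q=22

69/22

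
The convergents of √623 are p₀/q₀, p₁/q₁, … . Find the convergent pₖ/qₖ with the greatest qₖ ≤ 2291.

31175/1249

√623 = [24; 1, 23, 1, 48, …] (period length 4).
Convergents:
  p_0/q_0 = 24/1
  p_1/q_1 = 25/1
  p_2/q_2 = 599/24
  p_3/q_3 = 624/25
  p_4/q_4 = 30551/1224
  p_5/q_5 = 31175/1249
  p_6/q_6 = 747576/29951
q_5 = 1249 ≤ 2291 < 29951 = q_6, so the answer is 31175/1249.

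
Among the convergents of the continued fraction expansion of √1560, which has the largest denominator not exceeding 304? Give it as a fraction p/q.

6201/157

√1560 = [39; 2, 78, …] (period length 2).
Convergents:
  p_0/q_0 = 39/1
  p_1/q_1 = 79/2
  p_2/q_2 = 6201/157
  p_3/q_3 = 12481/316
q_2 = 157 ≤ 304 < 316 = q_3, so the answer is 6201/157.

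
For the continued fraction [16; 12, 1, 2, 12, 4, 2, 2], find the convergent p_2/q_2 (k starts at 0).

209/13

Using pₖ = aₖpₖ₋₁ + pₖ₋₂, qₖ = aₖqₖ₋₁ + qₖ₋₂ (with p₋₁=1, p₋₂=0, q₋₁=0, q₋₂=1):
  k=0: a=16, p=16, q=1
  k=1: a=12, p=193, q=12
  k=2: a=1, p=209, q=13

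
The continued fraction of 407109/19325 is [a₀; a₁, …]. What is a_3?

407109 = 21·19325 + 1284   →  a_0 = 21
19325 = 15·1284 + 65   →  a_1 = 15
1284 = 19·65 + 49   →  a_2 = 19
65 = 1·49 + 16   →  a_3 = 1

1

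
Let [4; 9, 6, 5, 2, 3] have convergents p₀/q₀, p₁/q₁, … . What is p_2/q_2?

Using pₖ = aₖpₖ₋₁ + pₖ₋₂, qₖ = aₖqₖ₋₁ + qₖ₋₂ (with p₋₁=1, p₋₂=0, q₋₁=0, q₋₂=1):
  k=0: a=4, p=4, q=1
  k=1: a=9, p=37, q=9
  k=2: a=6, p=226, q=55

226/55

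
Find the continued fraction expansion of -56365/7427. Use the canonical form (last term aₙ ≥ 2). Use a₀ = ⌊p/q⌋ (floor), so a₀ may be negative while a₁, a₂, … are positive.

-56365 = -8*7427 + 3051
7427 = 2*3051 + 1325
3051 = 2*1325 + 401
1325 = 3*401 + 122
401 = 3*122 + 35
122 = 3*35 + 17
35 = 2*17 + 1
17 = 17*1 + 0  (stop)
So -56365/7427 = [-8; 2, 2, 3, 3, 3, 2, 17].

[-8; 2, 2, 3, 3, 3, 2, 17]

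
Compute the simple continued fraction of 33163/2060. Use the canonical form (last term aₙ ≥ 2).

[16; 10, 6, 1, 3, 3, 2]

33163 = 16×2060 + 203
2060 = 10×203 + 30
203 = 6×30 + 23
30 = 1×23 + 7
23 = 3×7 + 2
7 = 3×2 + 1
2 = 2×1 + 0  (stop)
So 33163/2060 = [16; 10, 6, 1, 3, 3, 2].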